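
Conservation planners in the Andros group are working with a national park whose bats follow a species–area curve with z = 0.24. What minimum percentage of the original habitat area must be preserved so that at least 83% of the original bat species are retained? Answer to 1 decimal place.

46.0%

Need (A_new/A_old)^0.24 = 0.83, so A_new/A_old = 0.83^(1/0.24) = 0.83^4.167
ln(A_new/A_old) = ln 0.83 / 0.24 = -0.1863 / 0.24 = -0.7764
A_new/A_old = e^-0.7764 ≈ 0.4601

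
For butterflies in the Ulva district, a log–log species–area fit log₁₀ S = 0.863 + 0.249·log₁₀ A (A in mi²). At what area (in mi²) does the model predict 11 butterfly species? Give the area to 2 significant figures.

11 = 7.295 × A^0.249  ⇒  A^0.249 = 11/7.295 = 1.508
ln A = ln(1.508) / 0.249 = 0.4108 / 0.249 = 1.6497
A = e^1.6497 ≈ 5.205 mi²

5.2 mi²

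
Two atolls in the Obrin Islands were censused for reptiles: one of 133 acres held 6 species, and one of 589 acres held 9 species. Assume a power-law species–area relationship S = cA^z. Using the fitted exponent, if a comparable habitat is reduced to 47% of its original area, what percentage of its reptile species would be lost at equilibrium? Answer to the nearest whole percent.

19%

z = ln(9/6) / ln(589/133) = 0.4055 / 1.4881 = 0.2725
S_new/S_old = (A_new/A_old)^z = 0.47^0.2725 = exp(0.2725 × -0.7550) = 0.8141
Fraction lost = 1 − 0.8141 = 0.1859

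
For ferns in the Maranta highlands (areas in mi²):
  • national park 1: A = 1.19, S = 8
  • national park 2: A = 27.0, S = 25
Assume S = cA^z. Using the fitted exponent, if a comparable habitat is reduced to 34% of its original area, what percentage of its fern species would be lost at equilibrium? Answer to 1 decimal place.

32.5%

z = ln(25/8) / ln(27/1.19) = 1.1394 / 3.1219 = 0.3650
S_new/S_old = (A_new/A_old)^z = 0.34^0.3650 = exp(0.3650 × -1.0788) = 0.6745
Fraction lost = 1 − 0.6745 = 0.3255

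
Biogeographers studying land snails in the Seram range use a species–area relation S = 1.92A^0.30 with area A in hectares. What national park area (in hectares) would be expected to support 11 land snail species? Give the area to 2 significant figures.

340 hectares

11 = 1.92 × A^0.3  ⇒  A^0.3 = 11/1.92 = 5.729
ln A = ln(5.729) / 0.3 = 1.7456 / 0.3 = 5.8186
A = e^5.8186 ≈ 336.5 hectares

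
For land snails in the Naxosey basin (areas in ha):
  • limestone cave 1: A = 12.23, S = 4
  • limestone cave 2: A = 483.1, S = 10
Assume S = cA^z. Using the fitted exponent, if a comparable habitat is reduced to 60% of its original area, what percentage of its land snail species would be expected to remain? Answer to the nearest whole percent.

88%

z = ln(10/4) / ln(483.1/12.23) = 0.9163 / 3.6763 = 0.2492
S_new/S_old = (A_new/A_old)^z = 0.6^0.2492 = exp(0.2492 × -0.5108) = 0.8805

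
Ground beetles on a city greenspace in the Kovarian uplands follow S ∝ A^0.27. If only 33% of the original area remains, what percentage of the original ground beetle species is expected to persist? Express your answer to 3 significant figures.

S_new/S_old = (A_new/A_old)^z = 0.33^0.27
= exp(0.27 × ln 0.33) = exp(0.27 × -1.1087) = exp(-0.2993) ≈ 0.7413

74.1%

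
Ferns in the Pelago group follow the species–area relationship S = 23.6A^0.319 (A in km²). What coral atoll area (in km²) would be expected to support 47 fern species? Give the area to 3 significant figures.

8.67 km²

47 = 23.6 × A^0.319  ⇒  A^0.319 = 47/23.6 = 1.992
ln A = ln(1.992) / 0.319 = 0.6889 / 0.319 = 2.1596
A = e^2.1596 ≈ 8.667 km²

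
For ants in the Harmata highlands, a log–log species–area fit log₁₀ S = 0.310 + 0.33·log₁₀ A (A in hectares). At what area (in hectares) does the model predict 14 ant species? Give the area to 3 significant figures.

342 hectares

14 = 2.042 × A^0.33  ⇒  A^0.33 = 14/2.042 = 6.857
ln A = ln(6.857) / 0.33 = 1.9253 / 0.33 = 5.8341
A = e^5.8341 ≈ 341.8 hectares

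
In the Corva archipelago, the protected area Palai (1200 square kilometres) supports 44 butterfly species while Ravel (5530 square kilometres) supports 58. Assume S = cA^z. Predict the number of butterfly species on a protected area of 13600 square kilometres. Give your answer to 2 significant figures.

68

z = ln(58/44) / ln(5530/1200) = 0.2763 / 1.5279 = 0.1808
c = 44 / 1200^0.1808 = 44 / 3.604 = 12.21
S₃ = 12.21 × 13600^0.1808 = 12.21 × 5.59 ≈ 68.25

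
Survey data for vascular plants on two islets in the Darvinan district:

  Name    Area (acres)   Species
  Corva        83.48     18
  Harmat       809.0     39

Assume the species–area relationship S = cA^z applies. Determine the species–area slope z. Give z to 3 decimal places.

Taking logs: ln S = ln c + z ln A, so z = (ln S₂ − ln S₁)/(ln A₂ − ln A₁).
z = ln(39/18) / ln(809/83.48) = ln(2.167) / ln(9.691) = 0.7732 / 2.2712 = 0.3404

0.340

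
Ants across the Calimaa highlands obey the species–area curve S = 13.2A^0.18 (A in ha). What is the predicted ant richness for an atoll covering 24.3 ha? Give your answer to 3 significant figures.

S = 13.2 × 24.3^0.18 = 13.2 × 1.776 ≈ 23.44

23.4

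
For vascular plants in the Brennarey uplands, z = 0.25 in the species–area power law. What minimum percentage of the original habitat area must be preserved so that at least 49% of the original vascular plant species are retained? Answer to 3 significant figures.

Need (A_new/A_old)^0.25 = 0.49, so A_new/A_old = 0.49^(1/0.25) = 0.49^4
ln(A_new/A_old) = ln 0.49 / 0.25 = -0.7133 / 0.25 = -2.8534
A_new/A_old = e^-2.8534 ≈ 0.05765

5.76%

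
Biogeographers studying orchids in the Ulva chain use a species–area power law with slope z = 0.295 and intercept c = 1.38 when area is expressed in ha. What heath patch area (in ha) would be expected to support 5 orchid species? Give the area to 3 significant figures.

5 = 1.38 × A^0.295  ⇒  A^0.295 = 5/1.38 = 3.623
ln A = ln(3.623) / 0.295 = 1.2874 / 0.295 = 4.3639
A = e^4.3639 ≈ 78.56 ha

78.6 ha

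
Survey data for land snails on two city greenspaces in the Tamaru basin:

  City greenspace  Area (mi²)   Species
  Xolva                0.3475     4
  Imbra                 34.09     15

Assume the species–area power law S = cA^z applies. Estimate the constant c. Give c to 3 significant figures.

z = ln(S₂/S₁) / ln(A₂/A₁) = ln(15/4) / ln(34.09/0.3475) = 1.3218 / 4.5860 = 0.2882
c = S₁ / A₁^z = 4 / 0.3475^0.2882 = 4 / 0.7374 = 5.425

5.42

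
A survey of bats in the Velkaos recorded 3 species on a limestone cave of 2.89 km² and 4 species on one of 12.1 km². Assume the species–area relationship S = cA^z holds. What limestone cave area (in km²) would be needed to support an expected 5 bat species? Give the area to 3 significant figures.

36.7 km²

z = ln(4/3) / ln(12.1/2.89) = 0.2877 / 1.4319 = 0.2009
c = 3 / 2.89^0.2009 = 3 / 1.238 = 2.424
A = (5/2.424)^(1/0.2009) ⇒ ln A = ln(2.063)/0.2009 = 3.6039
A = e^3.6039 ≈ 36.74 km²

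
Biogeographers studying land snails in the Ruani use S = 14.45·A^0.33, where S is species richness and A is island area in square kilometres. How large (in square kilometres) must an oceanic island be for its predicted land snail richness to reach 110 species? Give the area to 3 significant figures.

110 = 14.45 × A^0.33  ⇒  A^0.33 = 110/14.45 = 7.612
ln A = ln(7.612) / 0.33 = 2.0298 / 0.33 = 6.1509
A = e^6.1509 ≈ 469.1 square kilometres

469 square kilometres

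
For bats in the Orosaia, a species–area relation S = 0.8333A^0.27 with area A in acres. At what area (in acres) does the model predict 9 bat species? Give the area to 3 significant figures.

9 = 0.8333 × A^0.27  ⇒  A^0.27 = 9/0.8333 = 10.8
ln A = ln(10.8) / 0.27 = 2.3796 / 0.27 = 8.8133
A = e^8.8133 ≈ 6723 acres

6720 acres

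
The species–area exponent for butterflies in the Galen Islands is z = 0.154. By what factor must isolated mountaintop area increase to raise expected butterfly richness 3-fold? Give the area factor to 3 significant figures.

1250

(A₂/A₁)^0.154 = 3, so A₂/A₁ = 3^(1/0.154) = 3^6.494
ln(A₂/A₁) = ln 3 / 0.154 = 1.0986 / 0.154 = 7.1338
A₂/A₁ = e^7.1338 ≈ 1254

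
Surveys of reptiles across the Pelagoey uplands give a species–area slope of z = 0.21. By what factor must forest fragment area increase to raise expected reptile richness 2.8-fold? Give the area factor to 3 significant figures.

135

(A₂/A₁)^0.21 = 2.8, so A₂/A₁ = 2.8^(1/0.21) = 2.8^4.762
ln(A₂/A₁) = ln 2.8 / 0.21 = 1.0296 / 0.21 = 4.9029
A₂/A₁ = e^4.9029 ≈ 134.7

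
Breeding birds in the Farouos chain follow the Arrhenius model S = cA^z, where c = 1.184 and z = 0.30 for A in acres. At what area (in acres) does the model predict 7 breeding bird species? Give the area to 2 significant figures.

370 acres

7 = 1.184 × A^0.3  ⇒  A^0.3 = 7/1.184 = 5.912
ln A = ln(5.912) / 0.3 = 1.7770 / 0.3 = 5.9234
A = e^5.9234 ≈ 373.7 acres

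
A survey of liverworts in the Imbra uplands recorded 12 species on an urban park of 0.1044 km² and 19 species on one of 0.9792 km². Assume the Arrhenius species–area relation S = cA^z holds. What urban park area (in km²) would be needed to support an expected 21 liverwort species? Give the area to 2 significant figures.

z = ln(19/12) / ln(0.9792/0.1044) = 0.4595 / 2.2385 = 0.2053
c = 12 / 0.1044^0.2053 = 12 / 0.6289 = 19.08
A = (21/19.08)^(1/0.2053) ⇒ ln A = ln(1.101)/0.2053 = 0.4665
A = e^0.4665 ≈ 1.594 km²

1.6 km²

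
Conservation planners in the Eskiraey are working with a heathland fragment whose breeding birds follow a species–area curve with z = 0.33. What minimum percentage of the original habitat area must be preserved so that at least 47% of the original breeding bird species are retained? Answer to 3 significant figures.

10.1%

Need (A_new/A_old)^0.33 = 0.47, so A_new/A_old = 0.47^(1/0.33) = 0.47^3.03
ln(A_new/A_old) = ln 0.47 / 0.33 = -0.7550 / 0.33 = -2.2879
A_new/A_old = e^-2.2879 ≈ 0.1015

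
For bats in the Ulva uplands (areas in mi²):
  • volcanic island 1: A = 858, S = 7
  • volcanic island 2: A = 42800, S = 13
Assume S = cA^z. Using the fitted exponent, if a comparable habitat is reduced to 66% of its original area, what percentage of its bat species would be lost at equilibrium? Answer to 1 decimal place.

6.4%

z = ln(13/7) / ln(42800/858) = 0.6190 / 3.9097 = 0.1583
S_new/S_old = (A_new/A_old)^z = 0.66^0.1583 = exp(0.1583 × -0.4155) = 0.9363
Fraction lost = 1 − 0.9363 = 0.06367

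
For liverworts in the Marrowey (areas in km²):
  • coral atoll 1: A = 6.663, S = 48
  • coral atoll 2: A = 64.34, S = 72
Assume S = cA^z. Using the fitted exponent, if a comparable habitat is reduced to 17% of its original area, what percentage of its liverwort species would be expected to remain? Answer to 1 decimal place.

72.8%

z = ln(72/48) / ln(64.34/6.663) = 0.4055 / 2.2676 = 0.1788
S_new/S_old = (A_new/A_old)^z = 0.17^0.1788 = exp(0.1788 × -1.7720) = 0.7284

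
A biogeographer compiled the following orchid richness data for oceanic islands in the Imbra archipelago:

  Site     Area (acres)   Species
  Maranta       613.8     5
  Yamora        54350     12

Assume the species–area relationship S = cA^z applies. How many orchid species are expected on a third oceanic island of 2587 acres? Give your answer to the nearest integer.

7

z = ln(12/5) / ln(54350/613.8) = 0.8755 / 4.4835 = 0.1953
c = 5 / 613.8^0.1953 = 5 / 3.503 = 1.427
S₃ = 1.427 × 2587^0.1953 = 1.427 × 4.639 ≈ 6.622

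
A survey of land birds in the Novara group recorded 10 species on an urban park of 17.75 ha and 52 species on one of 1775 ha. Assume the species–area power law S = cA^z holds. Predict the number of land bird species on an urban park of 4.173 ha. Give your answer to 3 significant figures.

z = ln(52/10) / ln(1775/17.75) = 1.6487 / 4.6052 = 0.3580
c = 10 / 17.75^0.3580 = 10 / 2.8 = 3.571
S₃ = 3.571 × 4.173^0.3580 = 3.571 × 1.668 ≈ 5.955

5.96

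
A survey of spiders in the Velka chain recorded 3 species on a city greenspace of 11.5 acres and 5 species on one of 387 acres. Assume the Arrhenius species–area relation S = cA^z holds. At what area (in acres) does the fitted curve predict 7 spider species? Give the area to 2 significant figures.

z = ln(5/3) / ln(387/11.5) = 0.5108 / 3.5161 = 0.1453
c = 3 / 11.5^0.1453 = 3 / 1.426 = 2.104
A = (7/2.104)^(1/0.1453) ⇒ ln A = ln(3.327)/0.1453 = 8.2744
A = e^8.2744 ≈ 3922 acres

3900 acres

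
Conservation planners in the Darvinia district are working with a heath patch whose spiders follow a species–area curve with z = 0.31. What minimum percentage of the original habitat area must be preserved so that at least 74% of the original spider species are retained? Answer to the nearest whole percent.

38%

Need (A_new/A_old)^0.31 = 0.74, so A_new/A_old = 0.74^(1/0.31) = 0.74^3.226
ln(A_new/A_old) = ln 0.74 / 0.31 = -0.3011 / 0.31 = -0.9713
A_new/A_old = e^-0.9713 ≈ 0.3786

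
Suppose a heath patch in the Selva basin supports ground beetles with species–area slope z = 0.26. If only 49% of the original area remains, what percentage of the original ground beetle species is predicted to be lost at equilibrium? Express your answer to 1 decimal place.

16.9%

S_new/S_old = (A_new/A_old)^z = 0.49^0.26
= exp(0.26 × ln 0.49) = exp(0.26 × -0.7133) = exp(-0.1855) ≈ 0.8307
Fraction lost = 1 − 0.8307 = 0.1693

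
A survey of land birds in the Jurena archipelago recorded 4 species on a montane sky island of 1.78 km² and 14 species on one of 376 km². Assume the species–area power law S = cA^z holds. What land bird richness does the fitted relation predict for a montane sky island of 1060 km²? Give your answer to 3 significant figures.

17.8

z = ln(14/4) / ln(376/1.78) = 1.2528 / 5.3530 = 0.2340
c = 4 / 1.78^0.2340 = 4 / 1.144 = 3.495
S₃ = 3.495 × 1060^0.2340 = 3.495 × 5.105 ≈ 17.84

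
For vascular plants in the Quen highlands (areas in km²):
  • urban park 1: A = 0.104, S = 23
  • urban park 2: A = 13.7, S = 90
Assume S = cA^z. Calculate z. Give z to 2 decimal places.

0.28

Taking logs: ln S = ln c + z ln A, so z = (ln S₂ − ln S₁)/(ln A₂ − ln A₁).
z = ln(90/23) / ln(13.7/0.104) = ln(3.913) / ln(131.7) = 1.3643 / 4.8808 = 0.2795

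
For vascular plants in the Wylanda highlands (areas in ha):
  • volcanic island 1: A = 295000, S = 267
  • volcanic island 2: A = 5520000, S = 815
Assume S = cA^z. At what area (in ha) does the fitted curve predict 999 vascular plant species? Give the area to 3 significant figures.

z = ln(815/267) / ln(5520000/295000) = 1.1159 / 2.9292 = 0.3810
c = 267 / 295000^0.3810 = 267 / 121.3 = 2.201
A = (999/2.201)^(1/0.3810) ⇒ ln A = ln(453.9)/0.3810 = 16.0582
A = e^16.0582 ≈ 9418793 ha

9420000 ha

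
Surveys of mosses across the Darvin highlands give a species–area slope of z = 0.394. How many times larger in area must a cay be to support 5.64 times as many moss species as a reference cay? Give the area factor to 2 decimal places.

80.69

(A₂/A₁)^0.394 = 5.64, so A₂/A₁ = 5.64^(1/0.394) = 5.64^2.538
ln(A₂/A₁) = ln 5.64 / 0.394 = 1.7299 / 0.394 = 4.3906
A₂/A₁ = e^4.3906 ≈ 80.69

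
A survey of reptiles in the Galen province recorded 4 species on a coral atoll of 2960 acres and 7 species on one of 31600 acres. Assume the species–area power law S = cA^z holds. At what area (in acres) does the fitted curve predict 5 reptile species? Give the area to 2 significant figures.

7600 acres

z = ln(7/4) / ln(31600/2960) = 0.5596 / 2.3680 = 0.2363
c = 4 / 2960^0.2363 = 4 / 6.612 = 0.6049
A = (5/0.6049)^(1/0.2363) ⇒ ln A = ln(8.266)/0.2363 = 8.9372
A = e^8.9372 ≈ 7610 acres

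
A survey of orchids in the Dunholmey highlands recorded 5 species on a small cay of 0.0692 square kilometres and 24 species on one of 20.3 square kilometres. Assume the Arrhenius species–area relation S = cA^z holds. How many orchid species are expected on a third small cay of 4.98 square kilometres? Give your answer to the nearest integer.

z = ln(24/5) / ln(20.3/0.0692) = 1.5686 / 5.6814 = 0.2761
c = 5 / 0.0692^0.2761 = 5 / 0.4784 = 10.45
S₃ = 10.45 × 4.98^0.2761 = 10.45 × 1.558 ≈ 16.28

16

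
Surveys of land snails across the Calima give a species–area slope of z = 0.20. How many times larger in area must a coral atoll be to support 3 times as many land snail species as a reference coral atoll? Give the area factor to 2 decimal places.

(A₂/A₁)^0.2 = 3, so A₂/A₁ = 3^(1/0.2) = 3^5
ln(A₂/A₁) = ln 3 / 0.2 = 1.0986 / 0.2 = 5.4931
A₂/A₁ = e^5.4931 ≈ 243

243.00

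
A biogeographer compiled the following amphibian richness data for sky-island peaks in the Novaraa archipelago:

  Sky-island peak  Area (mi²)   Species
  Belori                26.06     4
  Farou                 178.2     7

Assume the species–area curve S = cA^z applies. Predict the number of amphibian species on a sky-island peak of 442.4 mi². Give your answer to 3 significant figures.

9.12

z = ln(7/4) / ln(178.2/26.06) = 0.5596 / 1.9225 = 0.2911
c = 4 / 26.06^0.2911 = 4 / 2.583 = 1.548
S₃ = 1.548 × 442.4^0.2911 = 1.548 × 5.891 ≈ 9.121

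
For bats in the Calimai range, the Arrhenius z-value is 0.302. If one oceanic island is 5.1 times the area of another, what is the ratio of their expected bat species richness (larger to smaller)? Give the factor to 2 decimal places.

S₂/S₁ = (A₂/A₁)^z = 5.1^0.302
ln(S₂/S₁) = 0.302 × ln 5.1 = 0.302 × 1.6292 = 0.4920
S₂/S₁ = e^0.4920 ≈ 1.636

1.64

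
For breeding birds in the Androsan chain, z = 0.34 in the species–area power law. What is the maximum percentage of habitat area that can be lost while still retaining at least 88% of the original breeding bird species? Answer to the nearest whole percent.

31%

Need (A_new/A_old)^0.34 = 0.88, so A_new/A_old = 0.88^(1/0.34) = 0.88^2.941
ln(A_new/A_old) = ln 0.88 / 0.34 = -0.1278 / 0.34 = -0.3760
A_new/A_old = e^-0.3760 ≈ 0.6866
Fraction that can be lost = 1 − 0.6866 = 0.3134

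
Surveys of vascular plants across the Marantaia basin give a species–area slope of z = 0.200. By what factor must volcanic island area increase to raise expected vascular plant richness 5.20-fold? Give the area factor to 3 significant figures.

3800

(A₂/A₁)^0.2 = 5.2, so A₂/A₁ = 5.2^(1/0.2) = 5.2^5
ln(A₂/A₁) = ln 5.2 / 0.2 = 1.6487 / 0.2 = 8.2433
A₂/A₁ = e^8.2433 ≈ 3802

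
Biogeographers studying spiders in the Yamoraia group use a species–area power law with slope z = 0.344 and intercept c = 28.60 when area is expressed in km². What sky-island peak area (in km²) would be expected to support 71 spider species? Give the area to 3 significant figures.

14.1 km²

71 = 28.6 × A^0.344  ⇒  A^0.344 = 71/28.6 = 2.483
ln A = ln(2.483) / 0.344 = 0.9093 / 0.344 = 2.6432
A = e^2.6432 ≈ 14.06 km²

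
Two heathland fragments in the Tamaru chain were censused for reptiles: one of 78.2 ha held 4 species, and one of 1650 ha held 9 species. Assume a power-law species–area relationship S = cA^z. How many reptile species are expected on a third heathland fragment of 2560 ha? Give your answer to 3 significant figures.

10.1

z = ln(9/4) / ln(1650/78.2) = 0.8109 / 3.0493 = 0.2659
c = 4 / 78.2^0.2659 = 4 / 3.188 = 1.255
S₃ = 1.255 × 2560^0.2659 = 1.255 × 8.061 ≈ 10.12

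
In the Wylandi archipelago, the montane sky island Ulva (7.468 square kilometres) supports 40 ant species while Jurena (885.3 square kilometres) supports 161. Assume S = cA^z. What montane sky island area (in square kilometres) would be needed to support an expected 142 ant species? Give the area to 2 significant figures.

z = ln(161/40) / ln(885.3/7.468) = 1.3925 / 4.7753 = 0.2916
c = 40 / 7.468^0.2916 = 40 / 1.797 = 22.25
A = (142/22.25)^(1/0.2916) ⇒ ln A = ln(6.381)/0.2916 = 6.3553
A = e^6.3553 ≈ 575.5 square kilometres

580 square kilometres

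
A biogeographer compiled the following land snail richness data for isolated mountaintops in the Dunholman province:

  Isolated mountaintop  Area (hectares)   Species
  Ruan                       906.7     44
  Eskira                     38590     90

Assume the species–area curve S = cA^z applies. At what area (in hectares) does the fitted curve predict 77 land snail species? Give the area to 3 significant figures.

z = ln(90/44) / ln(38590/906.7) = 0.7156 / 3.7509 = 0.1908
c = 44 / 906.7^0.1908 = 44 / 3.666 = 12
A = (77/12)^(1/0.1908) ⇒ ln A = ln(6.416)/0.1908 = 9.7430
A = e^9.7430 ≈ 17035 hectares

17000 hectares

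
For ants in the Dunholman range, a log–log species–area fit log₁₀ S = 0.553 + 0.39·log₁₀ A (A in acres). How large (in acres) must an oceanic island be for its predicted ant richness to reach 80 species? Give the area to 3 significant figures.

80 = 3.573 × A^0.39  ⇒  A^0.39 = 80/3.573 = 22.39
ln A = ln(22.39) / 0.39 = 3.1087 / 0.39 = 7.9710
A = e^7.9710 ≈ 2896 acres

2900 acres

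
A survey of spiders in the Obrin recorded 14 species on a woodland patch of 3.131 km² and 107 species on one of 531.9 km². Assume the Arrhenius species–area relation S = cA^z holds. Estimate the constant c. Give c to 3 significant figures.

z = ln(S₂/S₁) / ln(A₂/A₁) = ln(107/14) / ln(531.9/3.131) = 2.0338 / 5.1351 = 0.3961
c = S₁ / A₁^z = 14 / 3.131^0.3961 = 14 / 1.572 = 8.909

8.91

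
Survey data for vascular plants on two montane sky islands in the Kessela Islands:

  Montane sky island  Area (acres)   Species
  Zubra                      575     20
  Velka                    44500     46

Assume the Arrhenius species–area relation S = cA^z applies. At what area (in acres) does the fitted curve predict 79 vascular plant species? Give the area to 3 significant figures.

z = ln(46/20) / ln(44500/575) = 0.8329 / 4.3489 = 0.1915
c = 20 / 575^0.1915 = 20 / 3.377 = 5.922
A = (79/5.922)^(1/0.1915) ⇒ ln A = ln(13.34)/0.1915 = 13.5270
A = e^13.5270 ≈ 749350 acres

749000 acres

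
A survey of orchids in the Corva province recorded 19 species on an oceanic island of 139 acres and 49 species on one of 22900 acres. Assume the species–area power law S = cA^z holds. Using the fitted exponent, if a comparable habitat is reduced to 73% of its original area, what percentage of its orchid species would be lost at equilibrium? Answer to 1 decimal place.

5.7%

z = ln(49/19) / ln(22900/139) = 0.9474 / 5.1044 = 0.1856
S_new/S_old = (A_new/A_old)^z = 0.73^0.1856 = exp(0.1856 × -0.3147) = 0.9433
Fraction lost = 1 − 0.9433 = 0.05674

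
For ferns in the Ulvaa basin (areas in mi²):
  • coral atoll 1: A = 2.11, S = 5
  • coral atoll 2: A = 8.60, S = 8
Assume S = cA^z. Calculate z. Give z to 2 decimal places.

0.33

Taking logs: ln S = ln c + z ln A, so z = (ln S₂ − ln S₁)/(ln A₂ − ln A₁).
z = ln(8/5) / ln(8.6/2.11) = ln(1.6) / ln(4.076) = 0.4700 / 1.4051 = 0.3345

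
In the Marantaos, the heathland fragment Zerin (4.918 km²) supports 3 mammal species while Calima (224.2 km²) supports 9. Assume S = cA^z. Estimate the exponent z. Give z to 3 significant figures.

Taking logs: ln S = ln c + z ln A, so z = (ln S₂ − ln S₁)/(ln A₂ − ln A₁).
z = ln(9/3) / ln(224.2/4.918) = ln(3) / ln(45.59) = 1.0986 / 3.8196 = 0.2876

0.288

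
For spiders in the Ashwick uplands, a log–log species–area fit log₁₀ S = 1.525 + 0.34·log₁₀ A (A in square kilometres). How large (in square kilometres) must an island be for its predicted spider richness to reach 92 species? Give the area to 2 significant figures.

20 square kilometres

92 = 33.5 × A^0.34  ⇒  A^0.34 = 92/33.5 = 2.747
ln A = ln(2.747) / 0.34 = 1.0103 / 0.34 = 2.9716
A = e^2.9716 ≈ 19.52 square kilometres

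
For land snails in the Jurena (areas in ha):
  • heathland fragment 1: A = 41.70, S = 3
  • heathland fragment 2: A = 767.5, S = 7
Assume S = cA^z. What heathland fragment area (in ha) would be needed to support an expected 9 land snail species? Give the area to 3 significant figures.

1820 ha

z = ln(7/3) / ln(767.5/41.7) = 0.8473 / 2.9126 = 0.2909
c = 3 / 41.7^0.2909 = 3 / 2.96 = 1.013
A = (9/1.013)^(1/0.2909) ⇒ ln A = ln(8.88)/0.2909 = 7.5070
A = e^7.5070 ≈ 1821 ha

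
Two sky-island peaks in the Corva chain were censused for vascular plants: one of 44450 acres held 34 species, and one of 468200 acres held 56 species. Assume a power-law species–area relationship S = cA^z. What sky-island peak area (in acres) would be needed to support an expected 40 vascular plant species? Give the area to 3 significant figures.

95700 acres

z = ln(56/34) / ln(468200/44450) = 0.4990 / 2.3545 = 0.2119
c = 34 / 44450^0.2119 = 34 / 9.661 = 3.519
A = (40/3.519)^(1/0.2119) ⇒ ln A = ln(11.37)/0.2119 = 11.4690
A = e^11.4690 ≈ 95701 acres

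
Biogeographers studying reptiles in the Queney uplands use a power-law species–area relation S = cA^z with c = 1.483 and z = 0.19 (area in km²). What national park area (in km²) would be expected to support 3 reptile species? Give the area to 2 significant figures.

3 = 1.483 × A^0.19  ⇒  A^0.19 = 3/1.483 = 2.023
ln A = ln(2.023) / 0.19 = 0.7045 / 0.19 = 3.7081
A = e^3.7081 ≈ 40.78 km²

41 km²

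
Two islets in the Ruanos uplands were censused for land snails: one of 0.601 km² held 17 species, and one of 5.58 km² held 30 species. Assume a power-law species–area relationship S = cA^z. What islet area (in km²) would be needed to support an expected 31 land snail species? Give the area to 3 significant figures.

z = ln(30/17) / ln(5.58/0.601) = 0.5680 / 2.2283 = 0.2549
c = 17 / 0.601^0.2549 = 17 / 0.8783 = 19.36
A = (31/19.36)^(1/0.2549) ⇒ ln A = ln(1.602)/0.2549 = 1.8478
A = e^1.8478 ≈ 6.346 km²

6.35 km²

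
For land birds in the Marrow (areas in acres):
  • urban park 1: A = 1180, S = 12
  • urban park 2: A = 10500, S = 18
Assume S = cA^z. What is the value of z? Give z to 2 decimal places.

Taking logs: ln S = ln c + z ln A, so z = (ln S₂ − ln S₁)/(ln A₂ − ln A₁).
z = ln(18/12) / ln(10500/1180) = ln(1.5) / ln(8.898) = 0.4055 / 2.1859 = 0.1855

0.19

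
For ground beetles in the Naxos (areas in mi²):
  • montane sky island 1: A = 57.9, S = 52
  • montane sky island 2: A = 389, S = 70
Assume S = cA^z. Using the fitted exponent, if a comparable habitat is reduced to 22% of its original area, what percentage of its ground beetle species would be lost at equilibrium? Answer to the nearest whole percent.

21%

z = ln(70/52) / ln(389/57.9) = 0.2973 / 1.9049 = 0.1560
S_new/S_old = (A_new/A_old)^z = 0.22^0.1560 = exp(0.1560 × -1.5141) = 0.7896
Fraction lost = 1 − 0.7896 = 0.2104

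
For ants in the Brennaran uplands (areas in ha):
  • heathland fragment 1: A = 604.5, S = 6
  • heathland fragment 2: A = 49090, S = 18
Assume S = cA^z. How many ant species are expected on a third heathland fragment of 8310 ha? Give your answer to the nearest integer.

z = ln(18/6) / ln(49090/604.5) = 1.0986 / 4.3970 = 0.2499
c = 6 / 604.5^0.2499 = 6 / 4.954 = 1.211
S₃ = 1.211 × 8310^0.2499 = 1.211 × 9.535 ≈ 11.55

12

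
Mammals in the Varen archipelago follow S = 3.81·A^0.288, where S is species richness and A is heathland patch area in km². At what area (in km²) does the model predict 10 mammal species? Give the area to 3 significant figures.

28.5 km²

10 = 3.81 × A^0.288  ⇒  A^0.288 = 10/3.81 = 2.625
ln A = ln(2.625) / 0.288 = 0.9650 / 0.288 = 3.3505
A = e^3.3505 ≈ 28.52 km²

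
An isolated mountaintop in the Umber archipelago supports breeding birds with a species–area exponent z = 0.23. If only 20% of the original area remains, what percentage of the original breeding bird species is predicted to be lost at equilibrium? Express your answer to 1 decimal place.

S_new/S_old = (A_new/A_old)^z = 0.2^0.23
= exp(0.23 × ln 0.2) = exp(0.23 × -1.6094) = exp(-0.3702) ≈ 0.6906
Fraction lost = 1 − 0.6906 = 0.3094

30.9%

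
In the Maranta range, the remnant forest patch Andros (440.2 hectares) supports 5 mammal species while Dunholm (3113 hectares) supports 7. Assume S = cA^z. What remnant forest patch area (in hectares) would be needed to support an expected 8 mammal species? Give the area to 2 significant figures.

6800 hectares

z = ln(7/5) / ln(3113/440.2) = 0.3365 / 1.9561 = 0.1720
c = 5 / 440.2^0.1720 = 5 / 2.849 = 1.755
A = (8/1.755)^(1/0.1720) ⇒ ln A = ln(4.559)/0.1720 = 8.8196
A = e^8.8196 ≈ 6766 hectares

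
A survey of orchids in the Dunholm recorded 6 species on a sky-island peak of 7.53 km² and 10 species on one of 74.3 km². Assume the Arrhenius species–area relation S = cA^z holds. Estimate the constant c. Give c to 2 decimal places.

3.82

z = ln(S₂/S₁) / ln(A₂/A₁) = ln(10/6) / ln(74.3/7.53) = 0.5108 / 2.2892 = 0.2231
c = S₁ / A₁^z = 6 / 7.53^0.2231 = 6 / 1.569 = 3.824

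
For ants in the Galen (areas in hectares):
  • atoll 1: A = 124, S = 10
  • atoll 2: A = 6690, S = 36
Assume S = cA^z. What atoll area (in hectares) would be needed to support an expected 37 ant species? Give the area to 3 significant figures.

z = ln(36/10) / ln(6690/124) = 1.2809 / 3.9881 = 0.3212
c = 10 / 124^0.3212 = 10 / 4.703 = 2.126
A = (37/2.126)^(1/0.3212) ⇒ ln A = ln(17.4)/0.3212 = 8.8937
A = e^8.8937 ≈ 7286 hectares

7290 hectares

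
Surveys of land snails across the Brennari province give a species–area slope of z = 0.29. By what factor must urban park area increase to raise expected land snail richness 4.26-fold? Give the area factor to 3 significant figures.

(A₂/A₁)^0.29 = 4.26, so A₂/A₁ = 4.26^(1/0.29) = 4.26^3.448
ln(A₂/A₁) = ln 4.26 / 0.29 = 1.4493 / 0.29 = 4.9975
A₂/A₁ = e^4.9975 ≈ 148

148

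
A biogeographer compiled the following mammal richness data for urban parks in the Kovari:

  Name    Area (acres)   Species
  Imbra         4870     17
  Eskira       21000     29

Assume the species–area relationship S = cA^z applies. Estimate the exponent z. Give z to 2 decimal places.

0.37

Taking logs: ln S = ln c + z ln A, so z = (ln S₂ − ln S₁)/(ln A₂ − ln A₁).
z = ln(29/17) / ln(21000/4870) = ln(1.706) / ln(4.312) = 0.5341 / 1.4614 = 0.3655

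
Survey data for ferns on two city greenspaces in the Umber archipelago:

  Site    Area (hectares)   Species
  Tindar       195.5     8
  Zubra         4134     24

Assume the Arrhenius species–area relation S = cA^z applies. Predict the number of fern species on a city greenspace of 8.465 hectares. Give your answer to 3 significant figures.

z = ln(24/8) / ln(4134/195.5) = 1.0986 / 3.0514 = 0.3600
c = 8 / 195.5^0.3600 = 8 / 6.682 = 1.197
S₃ = 1.197 × 8.465^0.3600 = 1.197 × 2.158 ≈ 2.583

2.58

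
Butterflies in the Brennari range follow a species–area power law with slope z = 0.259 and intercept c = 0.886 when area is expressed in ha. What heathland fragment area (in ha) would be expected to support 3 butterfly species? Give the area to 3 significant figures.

3 = 0.886 × A^0.259  ⇒  A^0.259 = 3/0.886 = 3.386
ln A = ln(3.386) / 0.259 = 1.2197 / 0.259 = 4.7091
A = e^4.7091 ≈ 110.9 ha

111 ha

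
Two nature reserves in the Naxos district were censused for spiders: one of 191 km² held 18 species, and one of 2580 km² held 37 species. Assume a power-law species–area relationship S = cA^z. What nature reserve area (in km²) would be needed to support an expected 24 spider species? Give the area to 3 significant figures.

z = ln(37/18) / ln(2580/191) = 0.7205 / 2.6033 = 0.2768
c = 18 / 191^0.2768 = 18 / 4.279 = 4.206
A = (24/4.206)^(1/0.2768) ⇒ ln A = ln(5.706)/0.2768 = 6.2916
A = e^6.2916 ≈ 540 km²

540 km²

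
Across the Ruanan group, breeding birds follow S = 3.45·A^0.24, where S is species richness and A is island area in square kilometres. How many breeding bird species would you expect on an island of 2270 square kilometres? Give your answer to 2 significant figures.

S = 3.45 × 2270^0.24
ln S = ln 3.45 + 0.24 × ln 2270 = 1.2384 + 0.24 × 7.7275 = 3.0930
S = e^3.0930 ≈ 22.04

22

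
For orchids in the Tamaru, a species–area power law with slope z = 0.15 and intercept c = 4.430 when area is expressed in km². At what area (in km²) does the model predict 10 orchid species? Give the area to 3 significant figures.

10 = 4.43 × A^0.15  ⇒  A^0.15 = 10/4.43 = 2.257
ln A = ln(2.257) / 0.15 = 0.8142 / 0.15 = 5.4279
A = e^5.4279 ≈ 227.7 km²

228 km²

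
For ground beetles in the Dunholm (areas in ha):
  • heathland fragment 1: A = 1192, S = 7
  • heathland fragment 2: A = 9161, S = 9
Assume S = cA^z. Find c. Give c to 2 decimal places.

2.92

z = ln(S₂/S₁) / ln(A₂/A₁) = ln(9/7) / ln(9161/1192) = 0.2513 / 2.0393 = 0.1232
c = S₁ / A₁^z = 7 / 1192^0.1232 = 7 / 2.394 = 2.924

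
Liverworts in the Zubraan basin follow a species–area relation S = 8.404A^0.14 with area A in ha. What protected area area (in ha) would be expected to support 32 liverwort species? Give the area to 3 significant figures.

32 = 8.404 × A^0.14  ⇒  A^0.14 = 32/8.404 = 3.808
ln A = ln(3.808) / 0.14 = 1.3370 / 0.14 = 9.5502
A = e^9.5502 ≈ 14048 ha

14000 ha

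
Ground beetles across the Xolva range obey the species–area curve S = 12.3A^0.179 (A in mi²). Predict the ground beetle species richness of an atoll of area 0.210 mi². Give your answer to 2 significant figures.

S = 12.3 × 0.21^0.179
ln S = ln 12.3 + 0.179 × ln 0.21 = 2.5096 + 0.179 × -1.5606 = 2.2302
S = e^2.2302 ≈ 9.302

9.3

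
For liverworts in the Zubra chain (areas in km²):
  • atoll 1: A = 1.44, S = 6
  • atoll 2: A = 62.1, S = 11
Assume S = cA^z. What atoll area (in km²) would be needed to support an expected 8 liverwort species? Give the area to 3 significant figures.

z = ln(11/6) / ln(62.1/1.44) = 0.6061 / 3.7641 = 0.1610
c = 6 / 1.44^0.1610 = 6 / 1.06 = 5.658
A = (8/5.658)^(1/0.1610) ⇒ ln A = ln(1.414)/0.1610 = 2.1511
A = e^2.1511 ≈ 8.595 km²

8.59 km²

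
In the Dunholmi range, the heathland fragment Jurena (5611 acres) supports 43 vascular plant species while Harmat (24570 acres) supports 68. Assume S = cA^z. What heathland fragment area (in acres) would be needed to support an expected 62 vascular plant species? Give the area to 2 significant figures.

18000 acres

z = ln(68/43) / ln(24570/5611) = 0.4583 / 1.4768 = 0.3103
c = 43 / 5611^0.3103 = 43 / 14.57 = 2.951
A = (62/2.951)^(1/0.3103) ⇒ ln A = ln(21.01)/0.3103 = 9.8116
A = e^9.8116 ≈ 18245 acres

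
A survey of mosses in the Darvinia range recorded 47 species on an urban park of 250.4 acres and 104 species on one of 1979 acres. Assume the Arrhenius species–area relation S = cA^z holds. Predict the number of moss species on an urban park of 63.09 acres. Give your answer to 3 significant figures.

z = ln(104/47) / ln(1979/250.4) = 0.7942 / 2.0673 = 0.3842
c = 47 / 250.4^0.3842 = 47 / 8.347 = 5.631
S₃ = 5.631 × 63.09^0.3842 = 5.631 × 4.915 ≈ 27.68

27.7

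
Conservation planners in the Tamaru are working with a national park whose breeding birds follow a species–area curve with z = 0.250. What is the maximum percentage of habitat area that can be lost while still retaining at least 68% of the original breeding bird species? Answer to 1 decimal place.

78.6%

Need (A_new/A_old)^0.25 = 0.68, so A_new/A_old = 0.68^(1/0.25) = 0.68^4
ln(A_new/A_old) = ln 0.68 / 0.25 = -0.3857 / 0.25 = -1.5426
A_new/A_old = e^-1.5426 ≈ 0.2138
Fraction that can be lost = 1 − 0.2138 = 0.7862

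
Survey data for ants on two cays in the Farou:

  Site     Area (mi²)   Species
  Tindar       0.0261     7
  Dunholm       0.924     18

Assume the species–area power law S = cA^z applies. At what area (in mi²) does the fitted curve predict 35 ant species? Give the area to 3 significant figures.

11.4 mi²

z = ln(18/7) / ln(0.924/0.0261) = 0.9445 / 3.5668 = 0.2648
c = 7 / 0.0261^0.2648 = 7 / 0.3808 = 18.38
A = (35/18.38)^(1/0.2648) ⇒ ln A = ln(1.904)/0.2648 = 2.4323
A = e^2.4323 ≈ 11.38 mi²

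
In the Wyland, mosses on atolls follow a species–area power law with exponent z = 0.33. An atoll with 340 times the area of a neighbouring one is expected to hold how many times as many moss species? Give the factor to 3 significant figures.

S₂/S₁ = (A₂/A₁)^z = 340^0.33
ln(S₂/S₁) = 0.33 × ln 340 = 0.33 × 5.8289 = 1.9236
S₂/S₁ = e^1.9236 ≈ 6.845

6.85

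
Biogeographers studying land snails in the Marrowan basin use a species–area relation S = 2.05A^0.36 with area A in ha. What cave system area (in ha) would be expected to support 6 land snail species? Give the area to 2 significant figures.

6 = 2.05 × A^0.36  ⇒  A^0.36 = 6/2.05 = 2.927
ln A = ln(2.927) / 0.36 = 1.0739 / 0.36 = 2.9831
A = e^2.9831 ≈ 19.75 ha

20 ha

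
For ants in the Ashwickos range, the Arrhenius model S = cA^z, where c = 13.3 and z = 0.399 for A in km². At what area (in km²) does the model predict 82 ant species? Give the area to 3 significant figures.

95.5 km²

82 = 13.3 × A^0.399  ⇒  A^0.399 = 82/13.3 = 6.165
ln A = ln(6.165) / 0.399 = 1.8190 / 0.399 = 4.5588
A = e^4.5588 ≈ 95.47 km²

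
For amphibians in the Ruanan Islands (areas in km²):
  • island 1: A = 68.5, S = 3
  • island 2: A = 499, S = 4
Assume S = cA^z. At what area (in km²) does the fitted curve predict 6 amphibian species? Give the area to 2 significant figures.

8200 km²

z = ln(4/3) / ln(499/68.5) = 0.2877 / 1.9858 = 0.1449
c = 3 / 68.5^0.1449 = 3 / 1.845 = 1.626
A = (6/1.626)^(1/0.1449) ⇒ ln A = ln(3.69)/0.1449 = 9.0114
A = e^9.0114 ≈ 8196 km²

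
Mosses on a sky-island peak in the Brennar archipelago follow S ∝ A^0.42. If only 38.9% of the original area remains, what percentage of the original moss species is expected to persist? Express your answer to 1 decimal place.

67.3%

S_new/S_old = (A_new/A_old)^z = 0.389^0.42
= exp(0.42 × ln 0.389) = exp(0.42 × -0.9442) = exp(-0.3966) ≈ 0.6726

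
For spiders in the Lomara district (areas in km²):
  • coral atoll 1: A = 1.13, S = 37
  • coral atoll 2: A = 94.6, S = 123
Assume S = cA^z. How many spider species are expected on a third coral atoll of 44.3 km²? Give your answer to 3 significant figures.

100

z = ln(123/37) / ln(94.6/1.13) = 1.2013 / 4.4274 = 0.2713
c = 37 / 1.13^0.2713 = 37 / 1.034 = 35.79
S₃ = 35.79 × 44.3^0.2713 = 35.79 × 2.797 ≈ 100.1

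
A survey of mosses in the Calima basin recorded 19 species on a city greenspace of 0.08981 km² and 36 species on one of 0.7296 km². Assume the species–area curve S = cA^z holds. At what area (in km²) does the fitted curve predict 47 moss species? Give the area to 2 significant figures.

1.7 km²

z = ln(36/19) / ln(0.7296/0.08981) = 0.6391 / 2.0948 = 0.3051
c = 19 / 0.08981^0.3051 = 19 / 0.4794 = 39.63
A = (47/39.63)^(1/0.3051) ⇒ ln A = ln(1.186)/0.3051 = 0.5587
A = e^0.5587 ≈ 1.748 km²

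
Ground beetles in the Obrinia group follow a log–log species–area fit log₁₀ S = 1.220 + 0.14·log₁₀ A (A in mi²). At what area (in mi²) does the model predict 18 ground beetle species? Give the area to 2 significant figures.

1.8 mi²

18 = 16.6 × A^0.14  ⇒  A^0.14 = 18/16.6 = 1.085
ln A = ln(1.085) / 0.14 = 0.0812 / 0.14 = 0.5801
A = e^0.5801 ≈ 1.786 mi²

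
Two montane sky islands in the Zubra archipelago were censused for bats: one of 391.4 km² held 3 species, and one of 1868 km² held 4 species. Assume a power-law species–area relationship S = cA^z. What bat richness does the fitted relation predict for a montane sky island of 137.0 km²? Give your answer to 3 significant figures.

z = ln(4/3) / ln(1868/391.4) = 0.2877 / 1.5629 = 0.1841
c = 3 / 391.4^0.1841 = 3 / 3.001 = 0.9998
S₃ = 0.9998 × 137^0.1841 = 0.9998 × 2.473 ≈ 2.473

2.47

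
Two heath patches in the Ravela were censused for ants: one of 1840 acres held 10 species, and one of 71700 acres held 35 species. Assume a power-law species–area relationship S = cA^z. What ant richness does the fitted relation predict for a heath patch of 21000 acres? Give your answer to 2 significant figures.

z = ln(35/10) / ln(71700/1840) = 1.2528 / 3.6627 = 0.3420
c = 10 / 1840^0.3420 = 10 / 13.08 = 0.7644
S₃ = 0.7644 × 21000^0.3420 = 0.7644 × 30.08 ≈ 23

23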